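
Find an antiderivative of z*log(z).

Use integration by parts with u = log(z), dv = z dz.
Then du = 1/z dz and v = z**2/2.

z**2*log(z)/2 - z**2/4 + C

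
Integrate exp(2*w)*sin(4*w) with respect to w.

exp(2*w)*sin(4*w)/10 - exp(2*w)*cos(4*w)/5 + C

Let I denote the integral. Integrate by parts with u = sin(4*w), dv = exp(2*w) dw, so v = exp(2*w)/2: I = exp(2*w)*sin(4*w)/2 − 2·∫ exp(2*w)*cos(4*w) dw.
Apply parts again with u = cos(4*w), dv = exp(2*w) dw: ∫ exp(2*w)*cos(4*w) dw = exp(2*w)*cos(4*w)/2 + 2·I. Substituting back brings back I: I = exp(2*w)*sin(4*w)/2 - exp(2*w)*cos(4*w) − 4·I.
Solving for I: (1 + 4)·I equals the remaining terms, so I = (1/5)·(exp(2*w)*sin(4*w)/2 - exp(2*w)*cos(4*w)).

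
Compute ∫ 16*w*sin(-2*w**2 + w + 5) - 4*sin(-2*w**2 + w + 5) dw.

4*cos(-2*w**2 + w + 5) + C

Let u = 2*w**2 - w - 5, so du = (4*w - 1) dw.
Rewriting, the integral becomes -4·∫ sin(u) du = -4·-cos(u).
Substituting back, u = 2*w**2 - w - 5.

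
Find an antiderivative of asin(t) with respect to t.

Use integration by parts with u = arcsin(t), dv = dt.
Then du = 1/sqrt(-t**2 + 1) dt.

t*asin(t) + sqrt(-t**2 + 1) + C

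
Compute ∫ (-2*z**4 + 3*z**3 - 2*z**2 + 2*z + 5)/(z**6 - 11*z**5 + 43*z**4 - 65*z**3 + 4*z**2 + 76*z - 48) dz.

Factor the denominator: (z - 4)*(z - 3)*(z - 2)**2*(z - 1)*(z + 1).
Partial-fraction decomposition: 1/(90*(z + 1)) + 1/(2*(z - 1)) - 211/(36*(z - 2)) - 7/(6*(z - 2)**2) + 11/(z - 3) - 113/(20*(z - 4)).
Integrate each term; A/(z−a) gives A·log|z−a|; A/(z−a)² gives −A/(z−a).

-113*log(z - 4)/20 + 11*log(z - 3) - 211*log(z - 2)/36 + log(z - 1)/2 + log(z + 1)/90 + 7/(6*z - 12) + C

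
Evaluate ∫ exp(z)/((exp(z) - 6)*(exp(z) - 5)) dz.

Let u = e^z, du = e^z dz.
The integral becomes ∫ du/((u-6)(u-5)); decompose into partial fractions.

log(exp(z) - 6) - log(exp(z) - 5) + C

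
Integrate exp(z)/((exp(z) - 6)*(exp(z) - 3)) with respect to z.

Let u = e^z, du = e^z dz.
The integral becomes ∫ du/((u-6)(u-3)); decompose into partial fractions.

log(exp(z) - 6)/3 - log(exp(z) - 3)/3 + C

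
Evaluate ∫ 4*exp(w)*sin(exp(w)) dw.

Let u = exp(w), so du = (exp(w)) dw.
Rewriting, the integral becomes 4·∫ sin(u) du = 4·-cos(u).
Substituting back, u = exp(w).

-4*cos(exp(w)) + C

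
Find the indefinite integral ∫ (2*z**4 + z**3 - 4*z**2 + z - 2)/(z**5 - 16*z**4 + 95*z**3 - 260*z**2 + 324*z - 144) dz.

Factor the denominator: (z - 6)*(z - 4)*(z - 3)*(z - 2)*(z - 1).
Partial-fraction decomposition: -1/(15*(z - 1)) - 3/(z - 2) + 77/(3*(z - 3)) - 257/(6*(z - 4)) + 667/(30*(z - 6)).
Integrate each term: A/(z−a) contributes A·log|z−a|.

667*log(z - 6)/30 - 257*log(z - 4)/6 + 77*log(z - 3)/3 - 3*log(z - 2) - log(z - 1)/15 + C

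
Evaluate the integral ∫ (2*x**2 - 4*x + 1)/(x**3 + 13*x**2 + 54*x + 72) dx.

31*log(x + 3)/3 - 49*log(x + 4)/2 + 97*log(x + 6)/6 + C

Factor the denominator: (x + 3)*(x + 4)*(x + 6).
Partial-fraction decomposition: 97/(6*(x + 6)) - 49/(2*(x + 4)) + 31/(3*(x + 3)).
Integrate each term: A/(x−a) contributes A·log|x−a|.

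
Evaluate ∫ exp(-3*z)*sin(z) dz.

-3*exp(-3*z)*sin(z)/10 - exp(-3*z)*cos(z)/10 + C

Let I denote the integral. Integrate by parts with u = sin(z), dv = exp(-3*z) dz, so v = -exp(-3*z)/3: I = -exp(-3*z)*sin(z)/3 + (1/3)·∫ exp(-3*z)*cos(z) dz.
Apply parts again with u = cos(z), dv = exp(-3*z) dz: ∫ exp(-3*z)*cos(z) dz = -exp(-3*z)*cos(z)/3 − (1/3)·I. Substituting back brings back I: I = -exp(-3*z)*sin(z)/3 - exp(-3*z)*cos(z)/9 − (1/9)·I.
Solving for I: (1 + 1/9)·I equals the remaining terms, so I = (9/10)·(-exp(-3*z)*sin(z)/3 - exp(-3*z)*cos(z)/9).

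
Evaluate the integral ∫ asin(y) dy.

Use integration by parts with u = arcsin(y), dv = dy.
Then du = 1/sqrt(-y**2 + 1) dy.

y*asin(y) + sqrt(-y**2 + 1) + C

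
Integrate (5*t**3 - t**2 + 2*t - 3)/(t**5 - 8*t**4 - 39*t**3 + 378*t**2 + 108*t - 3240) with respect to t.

Factor the denominator: (t - 6)**2*(t - 5)*(t + 3)*(t + 6).
Partial-fraction decomposition: -377/(1584*(t + 6)) + 17/(216*(t + 3)) + 607/(88*(t - 5)) - 2911/(432*(t - 6)) + 39/(4*(t - 6)**2).
Integrate each term; A/(t−a) gives A·log|t−a|; A/(t−a)² gives −A/(t−a).

-2911*log(t - 6)/432 + 607*log(t - 5)/88 + 17*log(t + 3)/216 - 377*log(t + 6)/1584 - 39/(4*t - 24) + C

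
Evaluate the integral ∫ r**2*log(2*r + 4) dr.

Use integration by parts with u = log(2*r + 4), dv = r**2 dr.
Then du = 2/(2*r + 4) dr and v = r**3/3.

r**3*log(2*r + 4)/3 - r**3/9 + r**2/3 - 4*r/3 + 8*log(r + 2)/3 + C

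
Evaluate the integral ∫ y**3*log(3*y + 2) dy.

Use integration by parts with u = log(3*y + 2), dv = y**3 dy.
Then du = 3/(3*y + 2) dy and v = y**4/4.

y**4*log(3*y + 2)/4 - y**4/16 + y**3/18 - y**2/18 + 2*y/27 - 4*log(3*y + 2)/81 + C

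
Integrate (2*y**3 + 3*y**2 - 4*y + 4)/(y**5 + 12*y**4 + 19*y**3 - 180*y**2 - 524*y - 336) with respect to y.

41*log(y - 4)/825 - 3*log(y + 1)/50 + log(y + 2)/15 + 37*log(y + 6)/25 - 169*log(y + 7)/110 + C

Factor the denominator: (y - 4)*(y + 1)*(y + 2)*(y + 6)*(y + 7).
Partial-fraction decomposition: -169/(110*(y + 7)) + 37/(25*(y + 6)) + 1/(15*(y + 2)) - 3/(50*(y + 1)) + 41/(825*(y - 4)).
Integrate each term: A/(y−a) contributes A·log|y−a|.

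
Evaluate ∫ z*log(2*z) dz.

Use integration by parts with u = log(2*z), dv = z dz.
Then du = 1/z dz and v = z**2/2.

z**2*(log(z) + log(2))/2 - z**2/4 + C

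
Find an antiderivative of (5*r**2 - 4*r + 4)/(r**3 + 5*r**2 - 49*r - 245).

221*log(r - 7)/168 - 149*log(r + 5)/24 + 277*log(r + 7)/28 + C

Factor the denominator: (r - 7)*(r + 5)*(r + 7).
Partial-fraction decomposition: 277/(28*(r + 7)) - 149/(24*(r + 5)) + 221/(168*(r - 7)).
Integrate each term: A/(r−a) contributes A·log|r−a|.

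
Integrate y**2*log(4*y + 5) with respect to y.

Use integration by parts with u = log(4*y + 5), dv = y**2 dy.
Then du = 4/(4*y + 5) dy and v = y**3/3.

y**3*log(4*y + 5)/3 - y**3/9 + 5*y**2/24 - 25*y/48 + 125*log(4*y + 5)/192 + C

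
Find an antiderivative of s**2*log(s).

Use integration by parts with u = log(s), dv = s**2 ds.
Then du = 1/s ds and v = s**3/3.

s**3*log(s)/3 - s**3/9 + C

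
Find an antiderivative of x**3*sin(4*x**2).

Let u = x², du = 2x dx; rewrite as (1/2)∫ u^1·sin(4u) du.
Now integrate by parts 1 time.

-x**2*cos(4*x**2)/8 + sin(4*x**2)/32 + C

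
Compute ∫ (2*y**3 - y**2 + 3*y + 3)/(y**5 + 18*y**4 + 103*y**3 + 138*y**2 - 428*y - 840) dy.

log(y - 2)/96 + 23*log(y + 2)/240 - 41*log(y + 5)/6 + 483*log(y + 6)/32 - 251*log(y + 7)/30 + C

Factor the denominator: (y - 2)*(y + 2)*(y + 5)*(y + 6)*(y + 7).
Partial-fraction decomposition: -251/(30*(y + 7)) + 483/(32*(y + 6)) - 41/(6*(y + 5)) + 23/(240*(y + 2)) + 1/(96*(y - 2)).
Integrate each term: A/(y−a) contributes A·log|y−a|.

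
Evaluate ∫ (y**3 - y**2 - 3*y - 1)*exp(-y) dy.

Use integration by parts with u = y**3 - y**2 - 3*y - 1, dv = exp(-y) dy, so v = -exp(-y).
Apply parts 3 times (tabular method): alternate signs, differentiate u down to 0, integrate dv up.

(-y**3 - 2*y**2 - y)*exp(-y) + C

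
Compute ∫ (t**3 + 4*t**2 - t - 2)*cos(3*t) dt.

Use integration by parts with u = t**3 + 4*t**2 - t - 2, dv = cos(3*t) dt, so v = sin(3*t)/3.
Apply parts 3 times (tabular method): alternate signs, differentiate u down to 0, integrate dv up.

t**3*sin(3*t)/3 + 4*t**2*sin(3*t)/3 + t**2*cos(3*t)/3 - 5*t*sin(3*t)/9 + 8*t*cos(3*t)/9 - 26*sin(3*t)/27 - 5*cos(3*t)/27 + C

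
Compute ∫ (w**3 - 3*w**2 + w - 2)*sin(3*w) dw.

Use integration by parts with u = w**3 - 3*w**2 + w - 2, dv = sin(3*w) dw, so v = -cos(3*w)/3.
Apply parts 3 times (tabular method): alternate signs, differentiate u down to 0, integrate dv up.

-w**3*cos(3*w)/3 + w**2*sin(3*w)/3 + w**2*cos(3*w) - 2*w*sin(3*w)/3 - w*cos(3*w)/9 + sin(3*w)/27 + 4*cos(3*w)/9 + C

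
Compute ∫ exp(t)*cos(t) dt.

exp(t)*sin(t)/2 + exp(t)*cos(t)/2 + C

Let I denote the integral. Integrate by parts with u = cos(t), dv = exp(t) dt, so v = exp(t): I = exp(t)*cos(t) + ∫ exp(t)*sin(t) dt.
Apply parts again with u = sin(t), dv = exp(t) dt: ∫ exp(t)*sin(t) dt = exp(t)*sin(t) − I. Substituting back brings back I: I = exp(t)*sin(t) + exp(t)*cos(t) − I.
Solving for I: (1 + 1)·I equals the remaining terms, so I = (1/2)·(exp(t)*sin(t) + exp(t)*cos(t)).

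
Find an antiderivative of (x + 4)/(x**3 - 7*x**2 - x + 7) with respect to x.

11*log(x - 7)/48 - 5*log(x - 1)/12 + 3*log(x + 1)/16 + C

Factor the denominator: (x - 7)*(x - 1)*(x + 1).
Partial-fraction decomposition: 3/(16*(x + 1)) - 5/(12*(x - 1)) + 11/(48*(x - 7)).
Integrate each term: A/(x−a) contributes A·log|x−a|.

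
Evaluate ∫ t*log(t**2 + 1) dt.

Let u = t**2 + 1, so du = (2*t) dt.
The integral becomes (1/2)·∫ log(u) du; integrate by parts with u′=log(u), dv′=du.

t**2*log(t**2 + 1)/2 - t**2/2 + log(t**2 + 1)/2 + C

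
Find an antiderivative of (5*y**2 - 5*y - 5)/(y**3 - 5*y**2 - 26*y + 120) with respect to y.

145*log(y - 6)/22 - 55*log(y - 4)/18 + 145*log(y + 5)/99 + C

Factor the denominator: (y - 6)*(y - 4)*(y + 5).
Partial-fraction decomposition: 145/(99*(y + 5)) - 55/(18*(y - 4)) + 145/(22*(y - 6)).
Integrate each term: A/(y−a) contributes A·log|y−a|.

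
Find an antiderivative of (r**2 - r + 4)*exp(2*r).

Use integration by parts with u = r**2 - r + 4, dv = exp(2*r) dr, so v = exp(2*r)/2.
Apply parts 2 times (tabular method): alternate signs, differentiate u down to 0, integrate dv up.

(r**2 - 2*r + 5)*exp(2*r)/2 + C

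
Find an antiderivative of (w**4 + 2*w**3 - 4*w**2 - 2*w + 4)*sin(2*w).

-w**4*cos(2*w)/2 + w**3*sin(2*w) - w**3*cos(2*w) + 3*w**2*sin(2*w)/2 + 7*w**2*cos(2*w)/2 - 7*w*sin(2*w)/2 + 5*w*cos(2*w)/2 - 5*sin(2*w)/4 - 15*cos(2*w)/4 + C

Use integration by parts with u = w**4 + 2*w**3 - 4*w**2 - 2*w + 4, dv = sin(2*w) dw, so v = -cos(2*w)/2.
Apply parts 4 times (tabular method): alternate signs, differentiate u down to 0, integrate dv up.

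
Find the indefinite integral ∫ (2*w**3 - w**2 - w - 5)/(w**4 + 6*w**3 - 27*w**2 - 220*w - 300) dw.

35*log(w - 6)/88 + 23*log(w + 2)/72 + 127*log(w + 5)/99 + 25/(3*w + 15) + C

Factor the denominator: (w - 6)*(w + 2)*(w + 5)**2.
Partial-fraction decomposition: 127/(99*(w + 5)) - 25/(3*(w + 5)**2) + 23/(72*(w + 2)) + 35/(88*(w - 6)).
Integrate each term; A/(w−a) gives A·log|w−a|; A/(w−a)² gives −A/(w−a).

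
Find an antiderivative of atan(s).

s*atan(s) - log(s**2 + 1)/2 + C

Use integration by parts with u = arctan(s), dv = ds.
Then du = 1/(s**2 + 1) ds.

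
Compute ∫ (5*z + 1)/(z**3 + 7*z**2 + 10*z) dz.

Factor the denominator: z*(z + 2)*(z + 5).
Partial-fraction decomposition: -8/(5*(z + 5)) + 3/(2*(z + 2)) + 1/(10*z).
Integrate each term: A/(z−a) contributes A·log|z−a|.

log(z)/10 + 3*log(z + 2)/2 - 8*log(z + 5)/5 + C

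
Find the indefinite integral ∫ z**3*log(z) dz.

z**4*log(z)/4 - z**4/16 + C

Use integration by parts with u = log(z), dv = z**3 dz.
Then du = 1/z dz and v = z**4/4.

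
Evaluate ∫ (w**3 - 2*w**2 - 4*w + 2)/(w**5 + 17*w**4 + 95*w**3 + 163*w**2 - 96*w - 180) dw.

-log(w - 1)/196 - 3*log(w + 1)/200 - 51*log(w + 5)/8 + 7834*log(w + 6)/1225 - 262/(35*w + 210) + C

Factor the denominator: (w - 1)*(w + 1)*(w + 5)*(w + 6)**2.
Partial-fraction decomposition: 7834/(1225*(w + 6)) + 262/(35*(w + 6)**2) - 51/(8*(w + 5)) - 3/(200*(w + 1)) - 1/(196*(w - 1)).
Integrate each term; A/(w−a) gives A·log|w−a|; A/(w−a)² gives −A/(w−a).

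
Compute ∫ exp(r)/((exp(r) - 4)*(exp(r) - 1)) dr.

Let u = e^r, du = e^r dr.
The integral becomes ∫ du/((u-1)(u-4)); decompose into partial fractions.

log(exp(r) - 4)/3 - log(exp(r) - 1)/3 + C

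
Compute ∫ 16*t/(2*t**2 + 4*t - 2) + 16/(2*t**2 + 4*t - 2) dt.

4*log(2*t**2 + 4*t - 2) + C

Let u = 2*t**2 + 4*t - 2, so du = (4*t + 4) dt.
Rewriting, the integral becomes 4·∫ 1/u du = 4·log(u).
Substituting back, u = 2*t**2 + 4*t - 2.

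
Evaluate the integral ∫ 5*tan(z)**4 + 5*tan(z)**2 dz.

Let u = tan(z), so du = (tan(z)**2 + 1) dz.
Rewriting, the integral becomes 5·∫ u^2 du = 5·u^3/3.
Substituting back, u = tan(z).

5*tan(z)**3/3 + C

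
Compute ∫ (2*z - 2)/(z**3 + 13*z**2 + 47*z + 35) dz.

Factor the denominator: (z + 1)*(z + 5)*(z + 7).
Partial-fraction decomposition: -4/(3*(z + 7)) + 3/(2*(z + 5)) - 1/(6*(z + 1)).
Integrate each term: A/(z−a) contributes A·log|z−a|.

-log(z + 1)/6 + 3*log(z + 5)/2 - 4*log(z + 7)/3 + C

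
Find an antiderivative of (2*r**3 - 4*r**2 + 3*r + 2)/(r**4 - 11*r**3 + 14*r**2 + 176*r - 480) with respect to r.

Factor the denominator: (r - 6)*(r - 5)*(r - 4)*(r + 4).
Partial-fraction decomposition: 101/(360*(r + 4)) + 39/(8*(r - 4)) - 167/(9*(r - 5)) + 77/(5*(r - 6)).
Integrate each term: A/(r−a) contributes A·log|r−a|.

77*log(r - 6)/5 - 167*log(r - 5)/9 + 39*log(r - 4)/8 + 101*log(r + 4)/360 + C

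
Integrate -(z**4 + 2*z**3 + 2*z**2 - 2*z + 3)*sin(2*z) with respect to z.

z**4*cos(2*z)/2 - z**3*sin(2*z) + z**3*cos(2*z) - 3*z**2*sin(2*z)/2 - z**2*cos(2*z)/2 + z*sin(2*z)/2 - 5*z*cos(2*z)/2 + 5*sin(2*z)/4 + 7*cos(2*z)/4 + C

Use integration by parts with u = z**4 + 2*z**3 + 2*z**2 - 2*z + 3, dv = -sin(2*z) dz, so v = cos(2*z)/2.
Apply parts 4 times (tabular method): alternate signs, differentiate u down to 0, integrate dv up.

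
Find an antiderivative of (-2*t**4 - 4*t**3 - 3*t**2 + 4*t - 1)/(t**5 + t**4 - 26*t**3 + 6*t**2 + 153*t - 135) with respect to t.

-1339*log(t - 3)/1152 - log(t - 1)/16 + 47*log(t + 3)/144 - 141*log(t + 5)/128 + 143/(48*t - 144) + C

Factor the denominator: (t - 3)**2*(t - 1)*(t + 3)*(t + 5).
Partial-fraction decomposition: -141/(128*(t + 5)) + 47/(144*(t + 3)) - 1/(16*(t - 1)) - 1339/(1152*(t - 3)) - 143/(48*(t - 3)**2).
Integrate each term; A/(t−a) gives A·log|t−a|; A/(t−a)² gives −A/(t−a).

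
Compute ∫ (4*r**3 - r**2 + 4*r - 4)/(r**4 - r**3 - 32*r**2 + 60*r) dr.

Factor the denominator: r*(r - 5)*(r - 2)*(r + 6).
Partial-fraction decomposition: 58/(33*(r + 6)) - 2/(3*(r - 2)) + 491/(165*(r - 5)) - 1/(15*r).
Integrate each term: A/(r−a) contributes A·log|r−a|.

-log(r)/15 + 491*log(r - 5)/165 - 2*log(r - 2)/3 + 58*log(r + 6)/33 + C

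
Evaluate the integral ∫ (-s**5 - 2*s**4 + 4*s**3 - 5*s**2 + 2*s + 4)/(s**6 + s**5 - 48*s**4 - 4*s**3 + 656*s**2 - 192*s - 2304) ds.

Factor the denominator: (s - 4)**2*(s - 3)*(s + 2)*(s + 4)*(s + 6).
Partial-fraction decomposition: -1033/(1800*(s + 6)) + 43/(448*(s + 4)) + 13/(360*(s + 2)) - 332/(315*(s - 3)) + 7139/(14400*(s - 4)) - 337/(120*(s - 4)**2).
Integrate each term; A/(s−a) gives A·log|s−a|; A/(s−a)² gives −A/(s−a).

7139*log(s - 4)/14400 - 332*log(s - 3)/315 + 13*log(s + 2)/360 + 43*log(s + 4)/448 - 1033*log(s + 6)/1800 + 337/(120*s - 480) + C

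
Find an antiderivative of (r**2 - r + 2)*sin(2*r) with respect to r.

Use integration by parts with u = r**2 - r + 2, dv = sin(2*r) dr, so v = -cos(2*r)/2.
Apply parts 2 times (tabular method): alternate signs, differentiate u down to 0, integrate dv up.

-r**2*cos(2*r)/2 + r*sin(2*r)/2 + r*cos(2*r)/2 - sin(2*r)/4 - 3*cos(2*r)/4 + C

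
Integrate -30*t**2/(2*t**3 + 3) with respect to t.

-5*log(2*t**3 + 3) + C

Let u = 2*t**3 + 3, so du = (6*t**2) dt.
Rewriting, the integral becomes -5·∫ 1/u du = -5·log(u).
Substituting back, u = 2*t**3 + 3.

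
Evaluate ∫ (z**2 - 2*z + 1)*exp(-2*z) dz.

(-2*z**2 + 2*z - 1)*exp(-2*z)/4 + C

Use integration by parts with u = z**2 - 2*z + 1, dv = exp(-2*z) dz, so v = -exp(-2*z)/2.
Apply parts 2 times (tabular method): alternate signs, differentiate u down to 0, integrate dv up.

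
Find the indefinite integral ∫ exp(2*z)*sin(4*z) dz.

Let I denote the integral. Integrate by parts with u = sin(4*z), dv = exp(2*z) dz, so v = exp(2*z)/2: I = exp(2*z)*sin(4*z)/2 − 2·∫ exp(2*z)*cos(4*z) dz.
Apply parts again with u = cos(4*z), dv = exp(2*z) dz: ∫ exp(2*z)*cos(4*z) dz = exp(2*z)*cos(4*z)/2 + 2·I. Substituting back brings back I: I = exp(2*z)*sin(4*z)/2 - exp(2*z)*cos(4*z) − 4·I.
Solving for I: (1 + 4)·I equals the remaining terms, so I = (1/5)·(exp(2*z)*sin(4*z)/2 - exp(2*z)*cos(4*z)).

exp(2*z)*sin(4*z)/10 - exp(2*z)*cos(4*z)/5 + C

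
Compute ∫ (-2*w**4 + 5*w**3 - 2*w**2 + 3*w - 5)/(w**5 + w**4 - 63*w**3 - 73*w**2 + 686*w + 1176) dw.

-3169*log(w - 7)/3780 + 31*log(w - 4)/198 - 91*log(w + 2)/270 + 47*log(w + 3)/40 - 6641*log(w + 7)/3080 + C

Factor the denominator: (w - 7)*(w - 4)*(w + 2)*(w + 3)*(w + 7).
Partial-fraction decomposition: -6641/(3080*(w + 7)) + 47/(40*(w + 3)) - 91/(270*(w + 2)) + 31/(198*(w - 4)) - 3169/(3780*(w - 7)).
Integrate each term: A/(w−a) contributes A·log|w−a|.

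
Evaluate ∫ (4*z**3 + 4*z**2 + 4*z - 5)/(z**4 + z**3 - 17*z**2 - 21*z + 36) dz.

331*log(z - 4)/147 - 7*log(z - 1)/48 + 1485*log(z + 3)/784 + 89/(28*z + 84) + C

Factor the denominator: (z - 4)*(z - 1)*(z + 3)**2.
Partial-fraction decomposition: 1485/(784*(z + 3)) - 89/(28*(z + 3)**2) - 7/(48*(z - 1)) + 331/(147*(z - 4)).
Integrate each term; A/(z−a) gives A·log|z−a|; A/(z−a)² gives −A/(z−a).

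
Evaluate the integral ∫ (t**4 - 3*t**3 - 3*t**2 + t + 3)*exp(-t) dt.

Use integration by parts with u = t**4 - 3*t**3 - 3*t**2 + t + 3, dv = exp(-t) dt, so v = -exp(-t).
Apply parts 4 times (tabular method): alternate signs, differentiate u down to 0, integrate dv up.

(-t**4 - t**3 - t - 4)*exp(-t) + C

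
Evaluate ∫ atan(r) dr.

r*atan(r) - log(r**2 + 1)/2 + C

Use integration by parts with u = arctan(r), dv = dr.
Then du = 1/(r**2 + 1) dr.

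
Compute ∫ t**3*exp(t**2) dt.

Let u = t², du = 2t dt; rewrite as (1/2)∫ u^1·exp(1u) du.
Now integrate by parts 1 time.

(t**2 - 1)*exp(t**2)/2 + C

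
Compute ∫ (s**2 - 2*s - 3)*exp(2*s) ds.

(2*s**2 - 6*s - 3)*exp(2*s)/4 + C

Use integration by parts with u = s**2 - 2*s - 3, dv = exp(2*s) ds, so v = exp(2*s)/2.
Apply parts 2 times (tabular method): alternate signs, differentiate u down to 0, integrate dv up.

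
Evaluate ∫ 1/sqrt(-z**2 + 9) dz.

asin(z/3) + C

Substitute z = 3·sin(θ), so dz = 3·cos(θ) dθ and the radical becomes sqrt(-z**2 + 9) = 3·cos(θ) by the Pythagorean identity.
Integrate the resulting trig expression in θ, then back-substitute θ = asin(z/3), sin(θ) = z/3, cos(θ) = sqrt(-z**2 + 9)/3 (absorbing any constant into C).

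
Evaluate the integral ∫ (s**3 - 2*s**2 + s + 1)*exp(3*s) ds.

(s**3 - 3*s**2 + 3*s)*exp(3*s)/3 + C

Use integration by parts with u = s**3 - 2*s**2 + s + 1, dv = exp(3*s) ds, so v = exp(3*s)/3.
Apply parts 3 times (tabular method): alternate signs, differentiate u down to 0, integrate dv up.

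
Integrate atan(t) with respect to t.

t*atan(t) - log(t**2 + 1)/2 + C

Use integration by parts with u = arctan(t), dv = dt.
Then du = 1/(t**2 + 1) dt.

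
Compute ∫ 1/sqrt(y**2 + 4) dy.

log(y + sqrt(y**2 + 4)) + C

Substitute y = 2·tan(θ), so dy = 2·sec(θ)^2 dθ and the radical becomes sqrt(y**2 + 4) = 2·sec(θ) by the Pythagorean identity.
Integrate the resulting trig expression in θ, then back-substitute tan(θ) = y/2, sec(θ) = sqrt(y**2 + 4)/2 (absorbing any constant into C).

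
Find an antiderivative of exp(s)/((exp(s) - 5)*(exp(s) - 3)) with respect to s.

Let u = e^s, du = e^s ds.
The integral becomes ∫ du/((u-3)(u-5)); decompose into partial fractions.

log(exp(s) - 5)/2 - log(exp(s) - 3)/2 + C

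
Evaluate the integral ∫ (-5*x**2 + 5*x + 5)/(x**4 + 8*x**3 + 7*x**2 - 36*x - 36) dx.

Factor the denominator: (x - 2)*(x + 1)*(x + 3)*(x + 6).
Partial-fraction decomposition: 41/(24*(x + 6)) - 11/(6*(x + 3)) + 1/(6*(x + 1)) - 1/(24*(x - 2)).
Integrate each term: A/(x−a) contributes A·log|x−a|.

-log(x - 2)/24 + log(x + 1)/6 - 11*log(x + 3)/6 + 41*log(x + 6)/24 + C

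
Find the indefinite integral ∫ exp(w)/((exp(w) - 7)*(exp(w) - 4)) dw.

Let u = e^w, du = e^w dw.
The integral becomes ∫ du/((u-7)(u-4)); decompose into partial fractions.

log(exp(w) - 7)/3 - log(exp(w) - 4)/3 + C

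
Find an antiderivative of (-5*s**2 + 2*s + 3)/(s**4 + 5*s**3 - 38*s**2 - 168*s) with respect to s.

Factor the denominator: s*(s - 6)*(s + 4)*(s + 7).
Partial-fraction decomposition: 256/(273*(s + 7)) - 17/(24*(s + 4)) - 11/(52*(s - 6)) - 1/(56*s).
Integrate each term: A/(s−a) contributes A·log|s−a|.

-log(s)/56 - 11*log(s - 6)/52 - 17*log(s + 4)/24 + 256*log(s + 7)/273 + C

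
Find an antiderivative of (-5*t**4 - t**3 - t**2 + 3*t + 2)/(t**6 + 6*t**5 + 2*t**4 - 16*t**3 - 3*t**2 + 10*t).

Factor the denominator: t*(t - 1)**2*(t + 1)*(t + 2)*(t + 5).
Partial-fraction decomposition: 1519/(1080*(t + 5)) - 40/(27*(t + 2)) + 3/(8*(t + 1)) - 1/(2*(t - 1)) - 1/(18*(t - 1)**2) + 1/(5*t).
Integrate each term; A/(t−a) gives A·log|t−a|; A/(t−a)² gives −A/(t−a).

log(t)/5 - log(t - 1)/2 + 3*log(t + 1)/8 - 40*log(t + 2)/27 + 1519*log(t + 5)/1080 + 1/(18*t - 18) + C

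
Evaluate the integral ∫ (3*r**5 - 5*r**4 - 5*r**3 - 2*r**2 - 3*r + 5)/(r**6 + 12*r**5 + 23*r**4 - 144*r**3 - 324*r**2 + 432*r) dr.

5*log(r)/432 + 167*log(r - 3)/3402 + log(r - 1)/70 + 4047*log(r + 4)/560 - 29269*log(r + 6)/6804 + 4111/(108*r + 648) + C

Factor the denominator: r*(r - 3)*(r - 1)*(r + 4)*(r + 6)**2.
Partial-fraction decomposition: -29269/(6804*(r + 6)) - 4111/(108*(r + 6)**2) + 4047/(560*(r + 4)) + 1/(70*(r - 1)) + 167/(3402*(r - 3)) + 5/(432*r).
Integrate each term; A/(r−a) gives A·log|r−a|; A/(r−a)² gives −A/(r−a).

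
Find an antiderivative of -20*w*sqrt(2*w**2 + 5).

-10*(2*w**2 + 5)**(3/2)/3 + C

Let u = 2*w**2 + 5, so du = (4*w) dw.
Rewriting, the integral becomes -5·∫ √u du = -5·(2/3)u^(3/2).
Substituting back, u = 2*w**2 + 5.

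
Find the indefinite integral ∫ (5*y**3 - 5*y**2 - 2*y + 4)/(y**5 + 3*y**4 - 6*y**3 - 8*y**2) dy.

5*log(y)/8 + 5*log(y - 2)/18 + 4*log(y + 1)/9 - 97*log(y + 4)/72 + 1/(2*y) + C

Factor the denominator: y**2*(y - 2)*(y + 1)*(y + 4).
Partial-fraction decomposition: -97/(72*(y + 4)) + 4/(9*(y + 1)) + 5/(18*(y - 2)) + 5/(8*y) - 1/(2*y**2).
Integrate each term; A/(y−a) gives A·log|y−a|; A/(y−a)² gives −A/(y−a).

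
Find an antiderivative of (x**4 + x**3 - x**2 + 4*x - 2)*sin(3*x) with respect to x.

-x**4*cos(3*x)/3 + 4*x**3*sin(3*x)/9 - x**3*cos(3*x)/3 + x**2*sin(3*x)/3 + 7*x**2*cos(3*x)/9 - 14*x*sin(3*x)/27 - 10*x*cos(3*x)/9 + 10*sin(3*x)/27 + 40*cos(3*x)/81 + C

Use integration by parts with u = x**4 + x**3 - x**2 + 4*x - 2, dv = sin(3*x) dx, so v = -cos(3*x)/3.
Apply parts 4 times (tabular method): alternate signs, differentiate u down to 0, integrate dv up.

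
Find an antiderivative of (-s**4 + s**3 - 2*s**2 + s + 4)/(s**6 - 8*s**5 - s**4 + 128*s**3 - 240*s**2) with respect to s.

-47*log(s)/3600 - 541*log(s - 5)/450 + 27*log(s - 4)/16 - 65*log(s - 3)/126 + 11*log(s + 4)/252 + 1/(60*s) + C

Factor the denominator: s**2*(s - 5)*(s - 4)*(s - 3)*(s + 4).
Partial-fraction decomposition: 11/(252*(s + 4)) - 65/(126*(s - 3)) + 27/(16*(s - 4)) - 541/(450*(s - 5)) - 47/(3600*s) - 1/(60*s**2).
Integrate each term; A/(s−a) gives A·log|s−a|; A/(s−a)² gives −A/(s−a).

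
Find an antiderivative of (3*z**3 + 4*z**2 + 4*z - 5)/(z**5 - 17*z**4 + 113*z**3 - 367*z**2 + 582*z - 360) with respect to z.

Factor the denominator: (z - 5)*(z - 4)*(z - 3)**2*(z - 2).
Partial-fraction decomposition: 43/(6*(z - 2)) + 171/(2*(z - 3)) + 62/(z - 3)**2 - 267/(2*(z - 4)) + 245/(6*(z - 5)).
Integrate each term; A/(z−a) gives A·log|z−a|; A/(z−a)² gives −A/(z−a).

245*log(z - 5)/6 - 267*log(z - 4)/2 + 171*log(z - 3)/2 + 43*log(z - 2)/6 - 62/(z - 3) + C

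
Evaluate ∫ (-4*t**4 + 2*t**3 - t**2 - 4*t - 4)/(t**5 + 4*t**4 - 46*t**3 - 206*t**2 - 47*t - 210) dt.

-8999*log(t - 7)/7800 + 2759*log(t + 5)/312 - 5632*log(t + 6)/481 + 237*log(t**2 + 1)/24050 + 893*atan(t)/24050 + C

Factor the denominator: (t - 7)*(t + 5)*(t + 6)*(t**2 + 1).
Partial-fraction decomposition: (474*t + 893)/(24050*(t**2 + 1)) - 5632/(481*(t + 6)) + 2759/(312*(t + 5)) - 8999/(7800*(t - 7)).
Integrate each term; A/(t−a) gives A·log|t−a|; the (Bt+D)/(t²+p²) term gives a log and an atan.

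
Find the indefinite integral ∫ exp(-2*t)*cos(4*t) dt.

Let I denote the integral. Integrate by parts with u = cos(4*t), dv = exp(-2*t) dt, so v = -exp(-2*t)/2: I = -exp(-2*t)*cos(4*t)/2 − 2·∫ exp(-2*t)*sin(4*t) dt.
Apply parts again with u = sin(4*t), dv = exp(-2*t) dt: ∫ exp(-2*t)*sin(4*t) dt = -exp(-2*t)*sin(4*t)/2 + 2·I. Substituting back brings back I: I = exp(-2*t)*sin(4*t) - exp(-2*t)*cos(4*t)/2 − 4·I.
Solving for I: (1 + 4)·I equals the remaining terms, so I = (1/5)·(exp(-2*t)*sin(4*t) - exp(-2*t)*cos(4*t)/2).

exp(-2*t)*sin(4*t)/5 - exp(-2*t)*cos(4*t)/10 + C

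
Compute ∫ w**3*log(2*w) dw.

Use integration by parts with u = log(2*w), dv = w**3 dw.
Then du = 1/w dw and v = w**4/4.

w**4*(log(w) + log(2))/4 - w**4/16 + C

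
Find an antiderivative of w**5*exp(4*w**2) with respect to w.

(8*w**4 - 4*w**2 + 1)*exp(4*w**2)/64 + C

Let u = w², du = 2w dw; rewrite as (1/2)∫ u^2·exp(4u) du.
Now integrate by parts 2 times.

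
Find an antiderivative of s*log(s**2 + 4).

s**2*log(s**2 + 4)/2 - s**2/2 + 2*log(s**2 + 4) + C

Let u = s**2 + 4, so du = (2*s) ds.
The integral becomes (1/2)·∫ log(u) du; integrate by parts with u′=log(u), dv′=du.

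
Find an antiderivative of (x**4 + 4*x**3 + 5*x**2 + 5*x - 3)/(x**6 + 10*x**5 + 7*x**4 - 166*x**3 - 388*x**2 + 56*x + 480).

203*log(x - 4)/3240 - 2*log(x - 1)/189 + 7*log(x + 2)/864 + 37*log(x + 5)/81 - 579*log(x + 6)/1120 + 1/(24*x + 48) + C

Factor the denominator: (x - 4)*(x - 1)*(x + 2)**2*(x + 5)*(x + 6).
Partial-fraction decomposition: -579/(1120*(x + 6)) + 37/(81*(x + 5)) + 7/(864*(x + 2)) - 1/(24*(x + 2)**2) - 2/(189*(x - 1)) + 203/(3240*(x - 4)).
Integrate each term; A/(x−a) gives A·log|x−a|; A/(x−a)² gives −A/(x−a).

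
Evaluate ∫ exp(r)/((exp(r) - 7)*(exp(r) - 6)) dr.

Let u = e^r, du = e^r dr.
The integral becomes ∫ du/((u-6)(u-7)); decompose into partial fractions.

log(exp(r) - 7) - log(exp(r) - 6) + C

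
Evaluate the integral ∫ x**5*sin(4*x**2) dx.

Let u = x², du = 2x dx; rewrite as (1/2)∫ u^2·sin(4u) du.
Now integrate by parts 2 times.

-x**4*cos(4*x**2)/8 + x**2*sin(4*x**2)/16 + cos(4*x**2)/64 + C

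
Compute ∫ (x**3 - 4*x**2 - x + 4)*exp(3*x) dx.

(9*x**3 - 45*x**2 + 21*x + 29)*exp(3*x)/27 + C

Use integration by parts with u = x**3 - 4*x**2 - x + 4, dv = exp(3*x) dx, so v = exp(3*x)/3.
Apply parts 3 times (tabular method): alternate signs, differentiate u down to 0, integrate dv up.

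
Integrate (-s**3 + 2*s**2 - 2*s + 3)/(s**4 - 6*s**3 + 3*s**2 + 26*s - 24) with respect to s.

-37*log(s - 4)/18 + 6*log(s - 3)/5 + log(s - 1)/9 - 23*log(s + 2)/90 + C

Factor the denominator: (s - 4)*(s - 3)*(s - 1)*(s + 2).
Partial-fraction decomposition: -23/(90*(s + 2)) + 1/(9*(s - 1)) + 6/(5*(s - 3)) - 37/(18*(s - 4)).
Integrate each term: A/(s−a) contributes A·log|s−a|.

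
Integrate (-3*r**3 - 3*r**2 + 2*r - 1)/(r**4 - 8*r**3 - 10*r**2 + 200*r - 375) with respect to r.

29*log(r - 5)/50 - 103*log(r - 3)/32 - 289*log(r + 5)/800 + 441/(20*r - 100) + C

Factor the denominator: (r - 5)**2*(r - 3)*(r + 5).
Partial-fraction decomposition: -289/(800*(r + 5)) - 103/(32*(r - 3)) + 29/(50*(r - 5)) - 441/(20*(r - 5)**2).
Integrate each term; A/(r−a) gives A·log|r−a|; A/(r−a)² gives −A/(r−a).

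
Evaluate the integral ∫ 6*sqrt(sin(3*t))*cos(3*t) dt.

Let u = sin(3*t), so du = (3*cos(3*t)) dt.
Rewriting, the integral becomes 2·∫ √u du = 2·(2/3)u^(3/2).
Substituting back, u = sin(3*t).

4*sin(3*t)**(3/2)/3 + C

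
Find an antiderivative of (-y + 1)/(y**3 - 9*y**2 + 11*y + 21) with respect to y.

-3*log(y - 7)/16 + log(y - 3)/8 + log(y + 1)/16 + C

Factor the denominator: (y - 7)*(y - 3)*(y + 1).
Partial-fraction decomposition: 1/(16*(y + 1)) + 1/(8*(y - 3)) - 3/(16*(y - 7)).
Integrate each term: A/(y−a) contributes A·log|y−a|.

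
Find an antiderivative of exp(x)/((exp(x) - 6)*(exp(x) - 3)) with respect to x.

log(exp(x) - 6)/3 - log(exp(x) - 3)/3 + C

Let u = e^x, du = e^x dx.
The integral becomes ∫ du/((u-6)(u-3)); decompose into partial fractions.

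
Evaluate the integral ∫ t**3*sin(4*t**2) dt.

-t**2*cos(4*t**2)/8 + sin(4*t**2)/32 + C

Let u = t², du = 2t dt; rewrite as (1/2)∫ u^1·sin(4u) du.
Now integrate by parts 1 time.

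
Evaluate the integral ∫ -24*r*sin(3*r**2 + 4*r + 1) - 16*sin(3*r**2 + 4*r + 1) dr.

4*cos(3*r**2 + 4*r + 1) + C

Let u = 3*r**2 + 4*r + 1, so du = (6*r + 4) dr.
Rewriting, the integral becomes -4·∫ sin(u) du = -4·-cos(u).
Substituting back, u = 3*r**2 + 4*r + 1.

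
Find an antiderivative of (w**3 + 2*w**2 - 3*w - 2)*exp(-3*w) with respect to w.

Use integration by parts with u = w**3 + 2*w**2 - 3*w - 2, dv = exp(-3*w) dw, so v = -exp(-3*w)/3.
Apply parts 3 times (tabular method): alternate signs, differentiate u down to 0, integrate dv up.

(-3*w**3 - 9*w**2 + 3*w + 7)*exp(-3*w)/9 + C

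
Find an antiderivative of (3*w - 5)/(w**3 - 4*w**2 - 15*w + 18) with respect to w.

13*log(w - 6)/45 + log(w - 1)/10 - 7*log(w + 3)/18 + C

Factor the denominator: (w - 6)*(w - 1)*(w + 3).
Partial-fraction decomposition: -7/(18*(w + 3)) + 1/(10*(w - 1)) + 13/(45*(w - 6)).
Integrate each term: A/(w−a) contributes A·log|w−a|.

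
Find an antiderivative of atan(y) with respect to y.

y*atan(y) - log(y**2 + 1)/2 + C

Use integration by parts with u = arctan(y), dv = dy.
Then du = 1/(y**2 + 1) dy.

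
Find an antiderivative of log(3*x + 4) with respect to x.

Use integration by parts with u = log(3*x + 4), dv = dx.
Then du = 3/(3*x + 4) dx and v = x.

x*log(3*x + 4) - x + 4*log(3*x + 4)/3 + C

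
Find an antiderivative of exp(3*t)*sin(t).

Let I denote the integral. Integrate by parts with u = sin(t), dv = exp(3*t) dt, so v = exp(3*t)/3: I = exp(3*t)*sin(t)/3 − (1/3)·∫ exp(3*t)*cos(t) dt.
Apply parts again with u = cos(t), dv = exp(3*t) dt: ∫ exp(3*t)*cos(t) dt = exp(3*t)*cos(t)/3 + (1/3)·I. Substituting back brings back I: I = exp(3*t)*sin(t)/3 - exp(3*t)*cos(t)/9 − (1/9)·I.
Solving for I: (1 + 1/9)·I equals the remaining terms, so I = (9/10)·(exp(3*t)*sin(t)/3 - exp(3*t)*cos(t)/9).

3*exp(3*t)*sin(t)/10 - exp(3*t)*cos(t)/10 + C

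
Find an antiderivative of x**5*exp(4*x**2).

(8*x**4 - 4*x**2 + 1)*exp(4*x**2)/64 + C

Let u = x², du = 2x dx; rewrite as (1/2)∫ u^2·exp(4u) du.
Now integrate by parts 2 times.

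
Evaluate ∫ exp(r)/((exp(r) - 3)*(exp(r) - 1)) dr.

log(exp(r) - 3)/2 - log(exp(r) - 1)/2 + C

Let u = e^r, du = e^r dr.
The integral becomes ∫ du/((u-3)(u-1)); decompose into partial fractions.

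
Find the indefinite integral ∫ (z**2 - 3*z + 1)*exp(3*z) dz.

Use integration by parts with u = z**2 - 3*z + 1, dv = exp(3*z) dz, so v = exp(3*z)/3.
Apply parts 2 times (tabular method): alternate signs, differentiate u down to 0, integrate dv up.

(9*z**2 - 33*z + 20)*exp(3*z)/27 + C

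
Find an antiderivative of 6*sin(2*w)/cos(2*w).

-3*log(cos(2*w)) + C

Let u = cos(2*w), so du = (-2*sin(2*w)) dw.
Rewriting, the integral becomes -3·∫ 1/u du = -3·log(u).
Substituting back, u = cos(2*w).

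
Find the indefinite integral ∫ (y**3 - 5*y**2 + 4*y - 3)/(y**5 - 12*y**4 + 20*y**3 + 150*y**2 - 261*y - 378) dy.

Factor the denominator: (y - 7)*(y - 6)*(y - 3)*(y + 1)*(y + 3).
Partial-fraction decomposition: -29/(360*(y + 3)) + 13/(448*(y + 1)) - 1/(32*(y - 3)) - 19/(63*(y - 6)) + 123/(320*(y - 7)).
Integrate each term: A/(y−a) contributes A·log|y−a|.

123*log(y - 7)/320 - 19*log(y - 6)/63 - log(y - 3)/32 + 13*log(y + 1)/448 - 29*log(y + 3)/360 + C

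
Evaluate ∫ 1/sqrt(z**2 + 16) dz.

Substitute z = 4·tan(θ), so dz = 4·sec(θ)^2 dθ and the radical becomes sqrt(z**2 + 16) = 4·sec(θ) by the Pythagorean identity.
Integrate the resulting trig expression in θ, then back-substitute tan(θ) = z/4, sec(θ) = sqrt(z**2 + 16)/4 (absorbing any constant into C).

log(z + sqrt(z**2 + 16)) + C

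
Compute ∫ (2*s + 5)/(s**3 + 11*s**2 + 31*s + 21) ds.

Factor the denominator: (s + 1)*(s + 3)*(s + 7).
Partial-fraction decomposition: -3/(8*(s + 7)) + 1/(8*(s + 3)) + 1/(4*(s + 1)).
Integrate each term: A/(s−a) contributes A·log|s−a|.

log(s + 1)/4 + log(s + 3)/8 - 3*log(s + 7)/8 + C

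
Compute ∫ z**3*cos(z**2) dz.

Let u = z², du = 2z dz; rewrite as (1/2)∫ u^1·cos(1u) du.
Now integrate by parts 1 time.

z**2*sin(z**2)/2 + cos(z**2)/2 + C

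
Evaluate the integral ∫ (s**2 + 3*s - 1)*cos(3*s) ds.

s**2*sin(3*s)/3 + s*sin(3*s) + 2*s*cos(3*s)/9 - 11*sin(3*s)/27 + cos(3*s)/3 + C

Use integration by parts with u = s**2 + 3*s - 1, dv = cos(3*s) ds, so v = sin(3*s)/3.
Apply parts 2 times (tabular method): alternate signs, differentiate u down to 0, integrate dv up.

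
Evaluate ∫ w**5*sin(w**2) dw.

Let u = w², du = 2w dw; rewrite as (1/2)∫ u^2·sin(1u) du.
Now integrate by parts 2 times.

-w**4*cos(w**2)/2 + w**2*sin(w**2) + cos(w**2) + C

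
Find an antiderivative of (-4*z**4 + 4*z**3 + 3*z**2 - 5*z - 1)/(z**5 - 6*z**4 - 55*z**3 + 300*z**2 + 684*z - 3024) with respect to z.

-8121*log(z - 7)/572 + 4243*log(z - 6)/360 - 205*log(z - 3)/756 + 1213*log(z + 4)/1540 - 5911*log(z + 6)/2808 + C

Factor the denominator: (z - 7)*(z - 6)*(z - 3)*(z + 4)*(z + 6).
Partial-fraction decomposition: -5911/(2808*(z + 6)) + 1213/(1540*(z + 4)) - 205/(756*(z - 3)) + 4243/(360*(z - 6)) - 8121/(572*(z - 7)).
Integrate each term: A/(z−a) contributes A·log|z−a|.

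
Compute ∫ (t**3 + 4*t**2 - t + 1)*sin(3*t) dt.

Use integration by parts with u = t**3 + 4*t**2 - t + 1, dv = sin(3*t) dt, so v = -cos(3*t)/3.
Apply parts 3 times (tabular method): alternate signs, differentiate u down to 0, integrate dv up.

-t**3*cos(3*t)/3 + t**2*sin(3*t)/3 - 4*t**2*cos(3*t)/3 + 8*t*sin(3*t)/9 + 5*t*cos(3*t)/9 - 5*sin(3*t)/27 - cos(3*t)/27 + C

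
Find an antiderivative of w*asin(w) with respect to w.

Use integration by parts with u = arcsin(w), dv = w dw.
Then du = 1/sqrt(-w**2 + 1) dw.

w**2*asin(w)/2 + w*sqrt(-w**2 + 1)/4 - asin(w)/4 + C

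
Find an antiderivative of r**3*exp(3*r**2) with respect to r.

(3*r**2 - 1)*exp(3*r**2)/18 + C

Let u = r², du = 2r dr; rewrite as (1/2)∫ u^1·exp(3u) du.
Now integrate by parts 1 time.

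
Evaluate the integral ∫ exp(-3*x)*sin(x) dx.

-3*exp(-3*x)*sin(x)/10 - exp(-3*x)*cos(x)/10 + C

Let I denote the integral. Integrate by parts with u = sin(x), dv = exp(-3*x) dx, so v = -exp(-3*x)/3: I = -exp(-3*x)*sin(x)/3 + (1/3)·∫ exp(-3*x)*cos(x) dx.
Apply parts again with u = cos(x), dv = exp(-3*x) dx: ∫ exp(-3*x)*cos(x) dx = -exp(-3*x)*cos(x)/3 − (1/3)·I. Substituting back brings back I: I = -exp(-3*x)*sin(x)/3 - exp(-3*x)*cos(x)/9 − (1/9)·I.
Solving for I: (1 + 1/9)·I equals the remaining terms, so I = (9/10)·(-exp(-3*x)*sin(x)/3 - exp(-3*x)*cos(x)/9).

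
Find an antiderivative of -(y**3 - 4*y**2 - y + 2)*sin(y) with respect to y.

Use integration by parts with u = y**3 - 4*y**2 - y + 2, dv = -sin(y) dy, so v = cos(y).
Apply parts 3 times (tabular method): alternate signs, differentiate u down to 0, integrate dv up.

y**3*cos(y) - 3*y**2*sin(y) - 4*y**2*cos(y) + 8*y*sin(y) - 7*y*cos(y) + 7*sin(y) + 10*cos(y) + C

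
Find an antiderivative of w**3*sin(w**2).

-w**2*cos(w**2)/2 + sin(w**2)/2 + C

Let u = w², du = 2w dw; rewrite as (1/2)∫ u^1·sin(1u) du.
Now integrate by parts 1 time.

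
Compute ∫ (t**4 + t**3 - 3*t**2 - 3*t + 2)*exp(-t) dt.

(-t**4 - 5*t**3 - 12*t**2 - 21*t - 23)*exp(-t) + C

Use integration by parts with u = t**4 + t**3 - 3*t**2 - 3*t + 2, dv = exp(-t) dt, so v = -exp(-t).
Apply parts 4 times (tabular method): alternate signs, differentiate u down to 0, integrate dv up.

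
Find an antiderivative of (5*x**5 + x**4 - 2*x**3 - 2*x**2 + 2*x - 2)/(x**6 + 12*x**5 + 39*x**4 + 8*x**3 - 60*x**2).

Factor the denominator: x**2*(x - 1)*(x + 2)*(x + 5)*(x + 6).
Partial-fraction decomposition: 18619/(504*(x + 6)) - 7406/(225*(x + 5)) + 71/(72*(x + 2)) + 1/(63*(x - 1)) - 13/(450*x) + 1/(30*x**2).
Integrate each term; A/(x−a) gives A·log|x−a|; A/(x−a)² gives −A/(x−a).

-13*log(x)/450 + log(x - 1)/63 + 71*log(x + 2)/72 - 7406*log(x + 5)/225 + 18619*log(x + 6)/504 - 1/(30*x) + C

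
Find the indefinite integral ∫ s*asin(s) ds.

Use integration by parts with u = arcsin(s), dv = s ds.
Then du = 1/sqrt(-s**2 + 1) ds.

s**2*asin(s)/2 + s*sqrt(-s**2 + 1)/4 - asin(s)/4 + C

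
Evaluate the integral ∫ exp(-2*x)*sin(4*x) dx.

-exp(-2*x)*sin(4*x)/10 - exp(-2*x)*cos(4*x)/5 + C

Let I denote the integral. Integrate by parts with u = sin(4*x), dv = exp(-2*x) dx, so v = -exp(-2*x)/2: I = -exp(-2*x)*sin(4*x)/2 + 2·∫ exp(-2*x)*cos(4*x) dx.
Apply parts again with u = cos(4*x), dv = exp(-2*x) dx: ∫ exp(-2*x)*cos(4*x) dx = -exp(-2*x)*cos(4*x)/2 − 2·I. Substituting back brings back I: I = -exp(-2*x)*sin(4*x)/2 - exp(-2*x)*cos(4*x) − 4·I.
Solving for I: (1 + 4)·I equals the remaining terms, so I = (1/5)·(-exp(-2*x)*sin(4*x)/2 - exp(-2*x)*cos(4*x)).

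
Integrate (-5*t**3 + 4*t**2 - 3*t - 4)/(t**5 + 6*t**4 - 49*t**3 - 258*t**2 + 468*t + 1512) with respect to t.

-479*log(t - 6)/1872 + 56*log(t - 3)/675 + 29*log(t + 2)/400 - 619*log(t + 6)/216 + 964*log(t + 7)/325 + C

Factor the denominator: (t - 6)*(t - 3)*(t + 2)*(t + 6)*(t + 7).
Partial-fraction decomposition: 964/(325*(t + 7)) - 619/(216*(t + 6)) + 29/(400*(t + 2)) + 56/(675*(t - 3)) - 479/(1872*(t - 6)).
Integrate each term: A/(t−a) contributes A·log|t−a|.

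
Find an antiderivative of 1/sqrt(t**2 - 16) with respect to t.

Substitute t = 4·sec(θ), so dt = 4·sec(θ)*tan(θ) dθ and the radical becomes sqrt(t**2 - 16) = 4·tan(θ) by the Pythagorean identity.
Integrate the resulting trig expression in θ, then back-substitute sec(θ) = t/4, tan(θ) = sqrt(t**2 - 16)/4 (absorbing any constant into C).

log(t + sqrt(t**2 - 16)) + C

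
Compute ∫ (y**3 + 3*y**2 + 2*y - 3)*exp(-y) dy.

(-y**3 - 6*y**2 - 14*y - 11)*exp(-y) + C

Use integration by parts with u = y**3 + 3*y**2 + 2*y - 3, dv = exp(-y) dy, so v = -exp(-y).
Apply parts 3 times (tabular method): alternate signs, differentiate u down to 0, integrate dv up.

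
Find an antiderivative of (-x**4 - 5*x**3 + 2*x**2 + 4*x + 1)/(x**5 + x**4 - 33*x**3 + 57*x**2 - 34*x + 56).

Factor the denominator: (x - 4)*(x - 2)*(x + 7)*(x**2 + 1).
Partial-fraction decomposition: (x - 1)/(10*(x**2 + 1)) - 41/(330*(x + 7)) + 13/(30*(x - 2)) - 31/(22*(x - 4)).
Integrate each term; A/(x−a) gives A·log|x−a|; the (Bx+D)/(x²+p²) term gives a log and an atan.

-31*log(x - 4)/22 + 13*log(x - 2)/30 - 41*log(x + 7)/330 + log(x**2 + 1)/20 - atan(x)/10 + C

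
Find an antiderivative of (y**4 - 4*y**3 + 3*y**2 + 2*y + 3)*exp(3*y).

Use integration by parts with u = y**4 - 4*y**3 + 3*y**2 + 2*y + 3, dv = exp(3*y) dy, so v = exp(3*y)/3.
Apply parts 4 times (tabular method): alternate signs, differentiate u down to 0, integrate dv up.

(27*y**4 - 144*y**3 + 225*y**2 - 96*y + 113)*exp(3*y)/81 + C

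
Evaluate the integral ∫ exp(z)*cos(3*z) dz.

Let I denote the integral. Integrate by parts with u = cos(3*z), dv = exp(z) dz, so v = exp(z): I = exp(z)*cos(3*z) + 3·∫ exp(z)*sin(3*z) dz.
Apply parts again with u = sin(3*z), dv = exp(z) dz: ∫ exp(z)*sin(3*z) dz = exp(z)*sin(3*z) − 3·I. Substituting back brings back I: I = 3*exp(z)*sin(3*z) + exp(z)*cos(3*z) − 9·I.
Solving for I: (1 + 9)·I equals the remaining terms, so I = (1/10)·(3*exp(z)*sin(3*z) + exp(z)*cos(3*z)).

3*exp(z)*sin(3*z)/10 + exp(z)*cos(3*z)/10 + C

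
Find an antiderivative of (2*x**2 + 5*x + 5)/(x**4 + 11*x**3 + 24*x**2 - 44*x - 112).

23*log(x - 2)/216 - 3*log(x + 2)/40 + 17*log(x + 4)/36 - 68*log(x + 7)/135 + C

Factor the denominator: (x - 2)*(x + 2)*(x + 4)*(x + 7).
Partial-fraction decomposition: -68/(135*(x + 7)) + 17/(36*(x + 4)) - 3/(40*(x + 2)) + 23/(216*(x - 2)).
Integrate each term: A/(x−a) contributes A·log|x−a|.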